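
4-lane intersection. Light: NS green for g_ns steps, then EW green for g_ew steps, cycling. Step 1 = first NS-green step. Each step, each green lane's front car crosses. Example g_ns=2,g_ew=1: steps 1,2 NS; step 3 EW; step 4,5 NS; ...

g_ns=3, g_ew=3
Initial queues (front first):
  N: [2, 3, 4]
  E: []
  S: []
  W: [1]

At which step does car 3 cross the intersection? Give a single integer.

Step 1 [NS]: N:car2-GO,E:wait,S:empty,W:wait | queues: N=2 E=0 S=0 W=1
Step 2 [NS]: N:car3-GO,E:wait,S:empty,W:wait | queues: N=1 E=0 S=0 W=1
Step 3 [NS]: N:car4-GO,E:wait,S:empty,W:wait | queues: N=0 E=0 S=0 W=1
Step 4 [EW]: N:wait,E:empty,S:wait,W:car1-GO | queues: N=0 E=0 S=0 W=0
Car 3 crosses at step 2

2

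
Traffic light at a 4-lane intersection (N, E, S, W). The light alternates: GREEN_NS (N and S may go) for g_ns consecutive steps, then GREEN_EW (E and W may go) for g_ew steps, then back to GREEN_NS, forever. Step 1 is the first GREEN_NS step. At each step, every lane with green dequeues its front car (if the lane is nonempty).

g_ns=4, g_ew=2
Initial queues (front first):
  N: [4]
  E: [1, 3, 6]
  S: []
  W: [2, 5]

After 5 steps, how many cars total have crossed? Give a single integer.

Answer: 3

Derivation:
Step 1 [NS]: N:car4-GO,E:wait,S:empty,W:wait | queues: N=0 E=3 S=0 W=2
Step 2 [NS]: N:empty,E:wait,S:empty,W:wait | queues: N=0 E=3 S=0 W=2
Step 3 [NS]: N:empty,E:wait,S:empty,W:wait | queues: N=0 E=3 S=0 W=2
Step 4 [NS]: N:empty,E:wait,S:empty,W:wait | queues: N=0 E=3 S=0 W=2
Step 5 [EW]: N:wait,E:car1-GO,S:wait,W:car2-GO | queues: N=0 E=2 S=0 W=1
Cars crossed by step 5: 3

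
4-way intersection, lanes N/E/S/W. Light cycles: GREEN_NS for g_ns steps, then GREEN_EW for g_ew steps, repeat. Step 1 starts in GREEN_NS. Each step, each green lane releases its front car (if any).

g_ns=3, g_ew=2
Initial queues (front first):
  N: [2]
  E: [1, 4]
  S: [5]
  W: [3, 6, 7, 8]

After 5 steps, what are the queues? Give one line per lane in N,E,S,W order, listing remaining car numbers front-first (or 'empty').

Step 1 [NS]: N:car2-GO,E:wait,S:car5-GO,W:wait | queues: N=0 E=2 S=0 W=4
Step 2 [NS]: N:empty,E:wait,S:empty,W:wait | queues: N=0 E=2 S=0 W=4
Step 3 [NS]: N:empty,E:wait,S:empty,W:wait | queues: N=0 E=2 S=0 W=4
Step 4 [EW]: N:wait,E:car1-GO,S:wait,W:car3-GO | queues: N=0 E=1 S=0 W=3
Step 5 [EW]: N:wait,E:car4-GO,S:wait,W:car6-GO | queues: N=0 E=0 S=0 W=2

N: empty
E: empty
S: empty
W: 7 8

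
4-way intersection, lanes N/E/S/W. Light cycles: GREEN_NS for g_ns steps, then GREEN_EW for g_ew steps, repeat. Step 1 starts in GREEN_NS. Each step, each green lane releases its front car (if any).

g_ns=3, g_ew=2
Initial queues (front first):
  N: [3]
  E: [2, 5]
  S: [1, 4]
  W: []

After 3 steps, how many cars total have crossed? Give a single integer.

Answer: 3

Derivation:
Step 1 [NS]: N:car3-GO,E:wait,S:car1-GO,W:wait | queues: N=0 E=2 S=1 W=0
Step 2 [NS]: N:empty,E:wait,S:car4-GO,W:wait | queues: N=0 E=2 S=0 W=0
Step 3 [NS]: N:empty,E:wait,S:empty,W:wait | queues: N=0 E=2 S=0 W=0
Cars crossed by step 3: 3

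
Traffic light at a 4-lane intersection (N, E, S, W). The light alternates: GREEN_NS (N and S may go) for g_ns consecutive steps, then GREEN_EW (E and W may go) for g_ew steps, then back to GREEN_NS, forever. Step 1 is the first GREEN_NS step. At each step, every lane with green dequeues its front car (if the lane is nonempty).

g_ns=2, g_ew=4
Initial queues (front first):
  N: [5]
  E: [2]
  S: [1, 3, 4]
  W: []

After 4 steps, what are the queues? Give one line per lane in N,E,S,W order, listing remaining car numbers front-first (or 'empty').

Step 1 [NS]: N:car5-GO,E:wait,S:car1-GO,W:wait | queues: N=0 E=1 S=2 W=0
Step 2 [NS]: N:empty,E:wait,S:car3-GO,W:wait | queues: N=0 E=1 S=1 W=0
Step 3 [EW]: N:wait,E:car2-GO,S:wait,W:empty | queues: N=0 E=0 S=1 W=0
Step 4 [EW]: N:wait,E:empty,S:wait,W:empty | queues: N=0 E=0 S=1 W=0

N: empty
E: empty
S: 4
W: empty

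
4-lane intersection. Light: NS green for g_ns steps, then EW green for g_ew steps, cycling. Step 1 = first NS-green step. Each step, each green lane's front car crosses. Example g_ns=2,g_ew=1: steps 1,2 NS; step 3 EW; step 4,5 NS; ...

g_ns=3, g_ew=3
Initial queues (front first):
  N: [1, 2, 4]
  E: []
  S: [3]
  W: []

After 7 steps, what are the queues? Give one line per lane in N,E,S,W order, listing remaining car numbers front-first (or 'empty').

Step 1 [NS]: N:car1-GO,E:wait,S:car3-GO,W:wait | queues: N=2 E=0 S=0 W=0
Step 2 [NS]: N:car2-GO,E:wait,S:empty,W:wait | queues: N=1 E=0 S=0 W=0
Step 3 [NS]: N:car4-GO,E:wait,S:empty,W:wait | queues: N=0 E=0 S=0 W=0

N: empty
E: empty
S: empty
W: empty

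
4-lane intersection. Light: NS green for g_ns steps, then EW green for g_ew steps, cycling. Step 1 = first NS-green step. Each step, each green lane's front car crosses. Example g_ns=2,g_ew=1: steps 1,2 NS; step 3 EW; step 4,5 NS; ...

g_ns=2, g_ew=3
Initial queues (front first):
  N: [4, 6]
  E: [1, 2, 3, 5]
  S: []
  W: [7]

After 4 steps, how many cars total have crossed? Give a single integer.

Answer: 5

Derivation:
Step 1 [NS]: N:car4-GO,E:wait,S:empty,W:wait | queues: N=1 E=4 S=0 W=1
Step 2 [NS]: N:car6-GO,E:wait,S:empty,W:wait | queues: N=0 E=4 S=0 W=1
Step 3 [EW]: N:wait,E:car1-GO,S:wait,W:car7-GO | queues: N=0 E=3 S=0 W=0
Step 4 [EW]: N:wait,E:car2-GO,S:wait,W:empty | queues: N=0 E=2 S=0 W=0
Cars crossed by step 4: 5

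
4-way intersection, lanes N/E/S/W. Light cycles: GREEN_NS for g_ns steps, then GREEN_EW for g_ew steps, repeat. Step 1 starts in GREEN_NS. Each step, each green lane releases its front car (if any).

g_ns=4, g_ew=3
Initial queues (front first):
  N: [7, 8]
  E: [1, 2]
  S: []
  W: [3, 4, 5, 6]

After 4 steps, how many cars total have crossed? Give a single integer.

Answer: 2

Derivation:
Step 1 [NS]: N:car7-GO,E:wait,S:empty,W:wait | queues: N=1 E=2 S=0 W=4
Step 2 [NS]: N:car8-GO,E:wait,S:empty,W:wait | queues: N=0 E=2 S=0 W=4
Step 3 [NS]: N:empty,E:wait,S:empty,W:wait | queues: N=0 E=2 S=0 W=4
Step 4 [NS]: N:empty,E:wait,S:empty,W:wait | queues: N=0 E=2 S=0 W=4
Cars crossed by step 4: 2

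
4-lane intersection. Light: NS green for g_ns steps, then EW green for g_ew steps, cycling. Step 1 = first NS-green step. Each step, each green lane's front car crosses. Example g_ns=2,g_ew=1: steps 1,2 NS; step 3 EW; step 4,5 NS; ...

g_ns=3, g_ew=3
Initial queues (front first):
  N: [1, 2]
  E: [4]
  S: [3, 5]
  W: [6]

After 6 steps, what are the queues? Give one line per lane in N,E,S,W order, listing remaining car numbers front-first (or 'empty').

Step 1 [NS]: N:car1-GO,E:wait,S:car3-GO,W:wait | queues: N=1 E=1 S=1 W=1
Step 2 [NS]: N:car2-GO,E:wait,S:car5-GO,W:wait | queues: N=0 E=1 S=0 W=1
Step 3 [NS]: N:empty,E:wait,S:empty,W:wait | queues: N=0 E=1 S=0 W=1
Step 4 [EW]: N:wait,E:car4-GO,S:wait,W:car6-GO | queues: N=0 E=0 S=0 W=0

N: empty
E: empty
S: empty
W: empty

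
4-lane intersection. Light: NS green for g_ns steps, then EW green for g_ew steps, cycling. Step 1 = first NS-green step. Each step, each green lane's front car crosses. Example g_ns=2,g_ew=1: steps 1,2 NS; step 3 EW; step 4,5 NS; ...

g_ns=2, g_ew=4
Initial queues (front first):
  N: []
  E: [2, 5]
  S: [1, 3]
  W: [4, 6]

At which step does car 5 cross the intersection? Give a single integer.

Step 1 [NS]: N:empty,E:wait,S:car1-GO,W:wait | queues: N=0 E=2 S=1 W=2
Step 2 [NS]: N:empty,E:wait,S:car3-GO,W:wait | queues: N=0 E=2 S=0 W=2
Step 3 [EW]: N:wait,E:car2-GO,S:wait,W:car4-GO | queues: N=0 E=1 S=0 W=1
Step 4 [EW]: N:wait,E:car5-GO,S:wait,W:car6-GO | queues: N=0 E=0 S=0 W=0
Car 5 crosses at step 4

4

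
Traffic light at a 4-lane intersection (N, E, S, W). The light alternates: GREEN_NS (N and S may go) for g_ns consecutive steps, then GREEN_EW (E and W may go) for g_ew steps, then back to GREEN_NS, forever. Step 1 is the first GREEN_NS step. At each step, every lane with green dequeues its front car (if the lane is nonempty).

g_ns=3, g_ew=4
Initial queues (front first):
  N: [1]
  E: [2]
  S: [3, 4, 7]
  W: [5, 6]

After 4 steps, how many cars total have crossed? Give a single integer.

Step 1 [NS]: N:car1-GO,E:wait,S:car3-GO,W:wait | queues: N=0 E=1 S=2 W=2
Step 2 [NS]: N:empty,E:wait,S:car4-GO,W:wait | queues: N=0 E=1 S=1 W=2
Step 3 [NS]: N:empty,E:wait,S:car7-GO,W:wait | queues: N=0 E=1 S=0 W=2
Step 4 [EW]: N:wait,E:car2-GO,S:wait,W:car5-GO | queues: N=0 E=0 S=0 W=1
Cars crossed by step 4: 6

Answer: 6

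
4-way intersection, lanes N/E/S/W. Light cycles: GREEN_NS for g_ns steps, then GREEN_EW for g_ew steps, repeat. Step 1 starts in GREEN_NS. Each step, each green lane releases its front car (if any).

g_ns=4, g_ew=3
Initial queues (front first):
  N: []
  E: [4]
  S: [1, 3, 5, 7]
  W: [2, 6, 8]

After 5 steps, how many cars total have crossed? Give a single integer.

Answer: 6

Derivation:
Step 1 [NS]: N:empty,E:wait,S:car1-GO,W:wait | queues: N=0 E=1 S=3 W=3
Step 2 [NS]: N:empty,E:wait,S:car3-GO,W:wait | queues: N=0 E=1 S=2 W=3
Step 3 [NS]: N:empty,E:wait,S:car5-GO,W:wait | queues: N=0 E=1 S=1 W=3
Step 4 [NS]: N:empty,E:wait,S:car7-GO,W:wait | queues: N=0 E=1 S=0 W=3
Step 5 [EW]: N:wait,E:car4-GO,S:wait,W:car2-GO | queues: N=0 E=0 S=0 W=2
Cars crossed by step 5: 6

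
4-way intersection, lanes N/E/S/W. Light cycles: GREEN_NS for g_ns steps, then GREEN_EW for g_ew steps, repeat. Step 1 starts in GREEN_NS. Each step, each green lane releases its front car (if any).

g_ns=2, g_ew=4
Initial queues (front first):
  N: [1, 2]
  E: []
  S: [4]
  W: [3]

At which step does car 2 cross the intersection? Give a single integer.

Step 1 [NS]: N:car1-GO,E:wait,S:car4-GO,W:wait | queues: N=1 E=0 S=0 W=1
Step 2 [NS]: N:car2-GO,E:wait,S:empty,W:wait | queues: N=0 E=0 S=0 W=1
Step 3 [EW]: N:wait,E:empty,S:wait,W:car3-GO | queues: N=0 E=0 S=0 W=0
Car 2 crosses at step 2

2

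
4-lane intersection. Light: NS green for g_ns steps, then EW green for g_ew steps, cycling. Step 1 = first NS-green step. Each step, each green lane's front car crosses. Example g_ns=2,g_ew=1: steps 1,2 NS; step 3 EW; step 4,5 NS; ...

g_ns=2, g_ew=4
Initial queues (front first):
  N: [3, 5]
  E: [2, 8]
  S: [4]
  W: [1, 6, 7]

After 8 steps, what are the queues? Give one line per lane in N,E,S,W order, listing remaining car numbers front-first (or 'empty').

Step 1 [NS]: N:car3-GO,E:wait,S:car4-GO,W:wait | queues: N=1 E=2 S=0 W=3
Step 2 [NS]: N:car5-GO,E:wait,S:empty,W:wait | queues: N=0 E=2 S=0 W=3
Step 3 [EW]: N:wait,E:car2-GO,S:wait,W:car1-GO | queues: N=0 E=1 S=0 W=2
Step 4 [EW]: N:wait,E:car8-GO,S:wait,W:car6-GO | queues: N=0 E=0 S=0 W=1
Step 5 [EW]: N:wait,E:empty,S:wait,W:car7-GO | queues: N=0 E=0 S=0 W=0

N: empty
E: empty
S: empty
W: empty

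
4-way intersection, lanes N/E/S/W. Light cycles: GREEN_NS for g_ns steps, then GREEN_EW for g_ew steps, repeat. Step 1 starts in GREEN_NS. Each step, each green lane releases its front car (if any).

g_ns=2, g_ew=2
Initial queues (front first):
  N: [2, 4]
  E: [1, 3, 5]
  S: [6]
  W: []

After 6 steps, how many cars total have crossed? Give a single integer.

Step 1 [NS]: N:car2-GO,E:wait,S:car6-GO,W:wait | queues: N=1 E=3 S=0 W=0
Step 2 [NS]: N:car4-GO,E:wait,S:empty,W:wait | queues: N=0 E=3 S=0 W=0
Step 3 [EW]: N:wait,E:car1-GO,S:wait,W:empty | queues: N=0 E=2 S=0 W=0
Step 4 [EW]: N:wait,E:car3-GO,S:wait,W:empty | queues: N=0 E=1 S=0 W=0
Step 5 [NS]: N:empty,E:wait,S:empty,W:wait | queues: N=0 E=1 S=0 W=0
Step 6 [NS]: N:empty,E:wait,S:empty,W:wait | queues: N=0 E=1 S=0 W=0
Cars crossed by step 6: 5

Answer: 5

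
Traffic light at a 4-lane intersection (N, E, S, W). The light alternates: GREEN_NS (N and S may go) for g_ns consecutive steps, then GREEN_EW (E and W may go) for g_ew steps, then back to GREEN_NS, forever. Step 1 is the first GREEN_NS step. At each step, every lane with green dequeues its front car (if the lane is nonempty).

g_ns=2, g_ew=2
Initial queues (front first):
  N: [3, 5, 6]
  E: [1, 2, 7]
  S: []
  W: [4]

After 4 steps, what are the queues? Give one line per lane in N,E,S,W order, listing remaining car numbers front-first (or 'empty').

Step 1 [NS]: N:car3-GO,E:wait,S:empty,W:wait | queues: N=2 E=3 S=0 W=1
Step 2 [NS]: N:car5-GO,E:wait,S:empty,W:wait | queues: N=1 E=3 S=0 W=1
Step 3 [EW]: N:wait,E:car1-GO,S:wait,W:car4-GO | queues: N=1 E=2 S=0 W=0
Step 4 [EW]: N:wait,E:car2-GO,S:wait,W:empty | queues: N=1 E=1 S=0 W=0

N: 6
E: 7
S: empty
W: empty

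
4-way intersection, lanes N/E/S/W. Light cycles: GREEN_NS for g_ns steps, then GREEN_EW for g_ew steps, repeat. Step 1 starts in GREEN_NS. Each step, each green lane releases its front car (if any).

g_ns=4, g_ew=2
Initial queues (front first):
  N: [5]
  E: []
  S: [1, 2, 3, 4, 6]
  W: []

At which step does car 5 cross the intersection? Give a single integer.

Step 1 [NS]: N:car5-GO,E:wait,S:car1-GO,W:wait | queues: N=0 E=0 S=4 W=0
Step 2 [NS]: N:empty,E:wait,S:car2-GO,W:wait | queues: N=0 E=0 S=3 W=0
Step 3 [NS]: N:empty,E:wait,S:car3-GO,W:wait | queues: N=0 E=0 S=2 W=0
Step 4 [NS]: N:empty,E:wait,S:car4-GO,W:wait | queues: N=0 E=0 S=1 W=0
Step 5 [EW]: N:wait,E:empty,S:wait,W:empty | queues: N=0 E=0 S=1 W=0
Step 6 [EW]: N:wait,E:empty,S:wait,W:empty | queues: N=0 E=0 S=1 W=0
Step 7 [NS]: N:empty,E:wait,S:car6-GO,W:wait | queues: N=0 E=0 S=0 W=0
Car 5 crosses at step 1

1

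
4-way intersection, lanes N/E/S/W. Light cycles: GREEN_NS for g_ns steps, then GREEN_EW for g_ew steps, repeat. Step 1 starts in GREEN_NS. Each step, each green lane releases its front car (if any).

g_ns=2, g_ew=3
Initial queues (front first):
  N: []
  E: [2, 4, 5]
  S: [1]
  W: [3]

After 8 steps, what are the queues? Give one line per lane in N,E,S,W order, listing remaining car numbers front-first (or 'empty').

Step 1 [NS]: N:empty,E:wait,S:car1-GO,W:wait | queues: N=0 E=3 S=0 W=1
Step 2 [NS]: N:empty,E:wait,S:empty,W:wait | queues: N=0 E=3 S=0 W=1
Step 3 [EW]: N:wait,E:car2-GO,S:wait,W:car3-GO | queues: N=0 E=2 S=0 W=0
Step 4 [EW]: N:wait,E:car4-GO,S:wait,W:empty | queues: N=0 E=1 S=0 W=0
Step 5 [EW]: N:wait,E:car5-GO,S:wait,W:empty | queues: N=0 E=0 S=0 W=0

N: empty
E: empty
S: empty
W: empty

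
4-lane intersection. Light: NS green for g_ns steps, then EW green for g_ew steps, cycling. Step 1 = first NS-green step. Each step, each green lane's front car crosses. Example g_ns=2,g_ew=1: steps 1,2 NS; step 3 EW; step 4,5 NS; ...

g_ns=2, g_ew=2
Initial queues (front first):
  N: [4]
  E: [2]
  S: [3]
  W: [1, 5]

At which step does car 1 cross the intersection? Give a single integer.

Step 1 [NS]: N:car4-GO,E:wait,S:car3-GO,W:wait | queues: N=0 E=1 S=0 W=2
Step 2 [NS]: N:empty,E:wait,S:empty,W:wait | queues: N=0 E=1 S=0 W=2
Step 3 [EW]: N:wait,E:car2-GO,S:wait,W:car1-GO | queues: N=0 E=0 S=0 W=1
Step 4 [EW]: N:wait,E:empty,S:wait,W:car5-GO | queues: N=0 E=0 S=0 W=0
Car 1 crosses at step 3

3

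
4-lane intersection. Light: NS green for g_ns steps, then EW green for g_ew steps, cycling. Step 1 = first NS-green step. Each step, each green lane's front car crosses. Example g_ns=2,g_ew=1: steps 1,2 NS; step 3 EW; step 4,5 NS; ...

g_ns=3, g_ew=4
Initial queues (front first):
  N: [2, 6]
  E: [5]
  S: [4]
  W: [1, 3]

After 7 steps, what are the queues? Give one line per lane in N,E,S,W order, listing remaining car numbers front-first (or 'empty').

Step 1 [NS]: N:car2-GO,E:wait,S:car4-GO,W:wait | queues: N=1 E=1 S=0 W=2
Step 2 [NS]: N:car6-GO,E:wait,S:empty,W:wait | queues: N=0 E=1 S=0 W=2
Step 3 [NS]: N:empty,E:wait,S:empty,W:wait | queues: N=0 E=1 S=0 W=2
Step 4 [EW]: N:wait,E:car5-GO,S:wait,W:car1-GO | queues: N=0 E=0 S=0 W=1
Step 5 [EW]: N:wait,E:empty,S:wait,W:car3-GO | queues: N=0 E=0 S=0 W=0

N: empty
E: empty
S: empty
W: empty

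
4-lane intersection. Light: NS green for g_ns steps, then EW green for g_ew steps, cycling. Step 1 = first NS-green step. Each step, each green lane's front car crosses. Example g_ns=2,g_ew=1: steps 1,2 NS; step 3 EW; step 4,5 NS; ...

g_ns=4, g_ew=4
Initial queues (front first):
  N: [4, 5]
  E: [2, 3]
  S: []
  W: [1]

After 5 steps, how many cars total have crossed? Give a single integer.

Step 1 [NS]: N:car4-GO,E:wait,S:empty,W:wait | queues: N=1 E=2 S=0 W=1
Step 2 [NS]: N:car5-GO,E:wait,S:empty,W:wait | queues: N=0 E=2 S=0 W=1
Step 3 [NS]: N:empty,E:wait,S:empty,W:wait | queues: N=0 E=2 S=0 W=1
Step 4 [NS]: N:empty,E:wait,S:empty,W:wait | queues: N=0 E=2 S=0 W=1
Step 5 [EW]: N:wait,E:car2-GO,S:wait,W:car1-GO | queues: N=0 E=1 S=0 W=0
Cars crossed by step 5: 4

Answer: 4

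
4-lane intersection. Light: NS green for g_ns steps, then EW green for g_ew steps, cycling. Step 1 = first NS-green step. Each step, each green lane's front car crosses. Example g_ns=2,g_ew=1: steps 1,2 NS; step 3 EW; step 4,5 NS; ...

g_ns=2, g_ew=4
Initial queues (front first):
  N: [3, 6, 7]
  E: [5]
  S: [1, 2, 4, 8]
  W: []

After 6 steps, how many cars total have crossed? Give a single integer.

Answer: 5

Derivation:
Step 1 [NS]: N:car3-GO,E:wait,S:car1-GO,W:wait | queues: N=2 E=1 S=3 W=0
Step 2 [NS]: N:car6-GO,E:wait,S:car2-GO,W:wait | queues: N=1 E=1 S=2 W=0
Step 3 [EW]: N:wait,E:car5-GO,S:wait,W:empty | queues: N=1 E=0 S=2 W=0
Step 4 [EW]: N:wait,E:empty,S:wait,W:empty | queues: N=1 E=0 S=2 W=0
Step 5 [EW]: N:wait,E:empty,S:wait,W:empty | queues: N=1 E=0 S=2 W=0
Step 6 [EW]: N:wait,E:empty,S:wait,W:empty | queues: N=1 E=0 S=2 W=0
Cars crossed by step 6: 5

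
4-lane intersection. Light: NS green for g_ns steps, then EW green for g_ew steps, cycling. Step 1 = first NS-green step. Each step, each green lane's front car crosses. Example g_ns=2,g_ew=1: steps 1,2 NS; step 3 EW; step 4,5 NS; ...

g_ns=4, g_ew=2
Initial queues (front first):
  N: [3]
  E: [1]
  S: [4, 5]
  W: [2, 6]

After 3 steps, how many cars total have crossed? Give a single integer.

Step 1 [NS]: N:car3-GO,E:wait,S:car4-GO,W:wait | queues: N=0 E=1 S=1 W=2
Step 2 [NS]: N:empty,E:wait,S:car5-GO,W:wait | queues: N=0 E=1 S=0 W=2
Step 3 [NS]: N:empty,E:wait,S:empty,W:wait | queues: N=0 E=1 S=0 W=2
Cars crossed by step 3: 3

Answer: 3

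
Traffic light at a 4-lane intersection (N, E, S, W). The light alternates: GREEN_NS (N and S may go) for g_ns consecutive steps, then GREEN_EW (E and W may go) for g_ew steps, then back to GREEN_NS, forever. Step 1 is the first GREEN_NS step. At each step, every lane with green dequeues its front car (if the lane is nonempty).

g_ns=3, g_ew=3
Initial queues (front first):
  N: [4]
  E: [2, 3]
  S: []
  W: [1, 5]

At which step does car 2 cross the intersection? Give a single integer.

Step 1 [NS]: N:car4-GO,E:wait,S:empty,W:wait | queues: N=0 E=2 S=0 W=2
Step 2 [NS]: N:empty,E:wait,S:empty,W:wait | queues: N=0 E=2 S=0 W=2
Step 3 [NS]: N:empty,E:wait,S:empty,W:wait | queues: N=0 E=2 S=0 W=2
Step 4 [EW]: N:wait,E:car2-GO,S:wait,W:car1-GO | queues: N=0 E=1 S=0 W=1
Step 5 [EW]: N:wait,E:car3-GO,S:wait,W:car5-GO | queues: N=0 E=0 S=0 W=0
Car 2 crosses at step 4

4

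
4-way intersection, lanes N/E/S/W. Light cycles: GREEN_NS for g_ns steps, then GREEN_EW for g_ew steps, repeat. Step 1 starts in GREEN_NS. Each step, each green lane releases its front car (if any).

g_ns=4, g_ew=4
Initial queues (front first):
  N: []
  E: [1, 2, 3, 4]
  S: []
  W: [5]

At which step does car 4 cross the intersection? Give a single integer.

Step 1 [NS]: N:empty,E:wait,S:empty,W:wait | queues: N=0 E=4 S=0 W=1
Step 2 [NS]: N:empty,E:wait,S:empty,W:wait | queues: N=0 E=4 S=0 W=1
Step 3 [NS]: N:empty,E:wait,S:empty,W:wait | queues: N=0 E=4 S=0 W=1
Step 4 [NS]: N:empty,E:wait,S:empty,W:wait | queues: N=0 E=4 S=0 W=1
Step 5 [EW]: N:wait,E:car1-GO,S:wait,W:car5-GO | queues: N=0 E=3 S=0 W=0
Step 6 [EW]: N:wait,E:car2-GO,S:wait,W:empty | queues: N=0 E=2 S=0 W=0
Step 7 [EW]: N:wait,E:car3-GO,S:wait,W:empty | queues: N=0 E=1 S=0 W=0
Step 8 [EW]: N:wait,E:car4-GO,S:wait,W:empty | queues: N=0 E=0 S=0 W=0
Car 4 crosses at step 8

8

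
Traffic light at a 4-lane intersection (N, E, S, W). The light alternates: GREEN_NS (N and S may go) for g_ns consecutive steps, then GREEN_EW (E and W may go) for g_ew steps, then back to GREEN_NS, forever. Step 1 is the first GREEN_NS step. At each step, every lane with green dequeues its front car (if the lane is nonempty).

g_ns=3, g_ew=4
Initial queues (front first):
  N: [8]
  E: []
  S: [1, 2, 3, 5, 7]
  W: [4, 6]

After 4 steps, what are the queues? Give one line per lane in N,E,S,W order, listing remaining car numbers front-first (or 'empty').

Step 1 [NS]: N:car8-GO,E:wait,S:car1-GO,W:wait | queues: N=0 E=0 S=4 W=2
Step 2 [NS]: N:empty,E:wait,S:car2-GO,W:wait | queues: N=0 E=0 S=3 W=2
Step 3 [NS]: N:empty,E:wait,S:car3-GO,W:wait | queues: N=0 E=0 S=2 W=2
Step 4 [EW]: N:wait,E:empty,S:wait,W:car4-GO | queues: N=0 E=0 S=2 W=1

N: empty
E: empty
S: 5 7
W: 6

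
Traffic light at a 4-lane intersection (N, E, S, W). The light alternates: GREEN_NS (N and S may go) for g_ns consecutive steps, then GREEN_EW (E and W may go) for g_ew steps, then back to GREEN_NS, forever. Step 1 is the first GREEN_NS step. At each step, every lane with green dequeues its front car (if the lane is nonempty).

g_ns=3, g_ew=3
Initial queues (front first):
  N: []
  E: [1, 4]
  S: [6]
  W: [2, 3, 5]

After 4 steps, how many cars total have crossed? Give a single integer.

Answer: 3

Derivation:
Step 1 [NS]: N:empty,E:wait,S:car6-GO,W:wait | queues: N=0 E=2 S=0 W=3
Step 2 [NS]: N:empty,E:wait,S:empty,W:wait | queues: N=0 E=2 S=0 W=3
Step 3 [NS]: N:empty,E:wait,S:empty,W:wait | queues: N=0 E=2 S=0 W=3
Step 4 [EW]: N:wait,E:car1-GO,S:wait,W:car2-GO | queues: N=0 E=1 S=0 W=2
Cars crossed by step 4: 3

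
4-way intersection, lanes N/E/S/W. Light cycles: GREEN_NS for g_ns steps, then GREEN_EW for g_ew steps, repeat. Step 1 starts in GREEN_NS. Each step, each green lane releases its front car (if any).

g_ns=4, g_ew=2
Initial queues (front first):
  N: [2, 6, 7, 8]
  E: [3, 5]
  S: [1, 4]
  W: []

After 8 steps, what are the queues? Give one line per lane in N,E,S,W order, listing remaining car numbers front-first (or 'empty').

Step 1 [NS]: N:car2-GO,E:wait,S:car1-GO,W:wait | queues: N=3 E=2 S=1 W=0
Step 2 [NS]: N:car6-GO,E:wait,S:car4-GO,W:wait | queues: N=2 E=2 S=0 W=0
Step 3 [NS]: N:car7-GO,E:wait,S:empty,W:wait | queues: N=1 E=2 S=0 W=0
Step 4 [NS]: N:car8-GO,E:wait,S:empty,W:wait | queues: N=0 E=2 S=0 W=0
Step 5 [EW]: N:wait,E:car3-GO,S:wait,W:empty | queues: N=0 E=1 S=0 W=0
Step 6 [EW]: N:wait,E:car5-GO,S:wait,W:empty | queues: N=0 E=0 S=0 W=0

N: empty
E: empty
S: empty
W: empty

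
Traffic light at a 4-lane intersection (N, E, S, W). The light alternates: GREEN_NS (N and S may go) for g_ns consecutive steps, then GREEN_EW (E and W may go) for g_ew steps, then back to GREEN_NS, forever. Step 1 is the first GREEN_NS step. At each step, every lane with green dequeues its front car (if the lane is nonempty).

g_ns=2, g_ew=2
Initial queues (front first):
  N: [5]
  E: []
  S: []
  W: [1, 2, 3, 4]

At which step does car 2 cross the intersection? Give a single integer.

Step 1 [NS]: N:car5-GO,E:wait,S:empty,W:wait | queues: N=0 E=0 S=0 W=4
Step 2 [NS]: N:empty,E:wait,S:empty,W:wait | queues: N=0 E=0 S=0 W=4
Step 3 [EW]: N:wait,E:empty,S:wait,W:car1-GO | queues: N=0 E=0 S=0 W=3
Step 4 [EW]: N:wait,E:empty,S:wait,W:car2-GO | queues: N=0 E=0 S=0 W=2
Step 5 [NS]: N:empty,E:wait,S:empty,W:wait | queues: N=0 E=0 S=0 W=2
Step 6 [NS]: N:empty,E:wait,S:empty,W:wait | queues: N=0 E=0 S=0 W=2
Step 7 [EW]: N:wait,E:empty,S:wait,W:car3-GO | queues: N=0 E=0 S=0 W=1
Step 8 [EW]: N:wait,E:empty,S:wait,W:car4-GO | queues: N=0 E=0 S=0 W=0
Car 2 crosses at step 4

4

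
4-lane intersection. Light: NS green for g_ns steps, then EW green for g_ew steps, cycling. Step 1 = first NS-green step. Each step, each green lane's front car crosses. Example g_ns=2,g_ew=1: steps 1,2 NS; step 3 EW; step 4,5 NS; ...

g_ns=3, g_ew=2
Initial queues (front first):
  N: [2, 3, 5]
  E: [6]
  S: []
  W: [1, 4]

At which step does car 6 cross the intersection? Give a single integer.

Step 1 [NS]: N:car2-GO,E:wait,S:empty,W:wait | queues: N=2 E=1 S=0 W=2
Step 2 [NS]: N:car3-GO,E:wait,S:empty,W:wait | queues: N=1 E=1 S=0 W=2
Step 3 [NS]: N:car5-GO,E:wait,S:empty,W:wait | queues: N=0 E=1 S=0 W=2
Step 4 [EW]: N:wait,E:car6-GO,S:wait,W:car1-GO | queues: N=0 E=0 S=0 W=1
Step 5 [EW]: N:wait,E:empty,S:wait,W:car4-GO | queues: N=0 E=0 S=0 W=0
Car 6 crosses at step 4

4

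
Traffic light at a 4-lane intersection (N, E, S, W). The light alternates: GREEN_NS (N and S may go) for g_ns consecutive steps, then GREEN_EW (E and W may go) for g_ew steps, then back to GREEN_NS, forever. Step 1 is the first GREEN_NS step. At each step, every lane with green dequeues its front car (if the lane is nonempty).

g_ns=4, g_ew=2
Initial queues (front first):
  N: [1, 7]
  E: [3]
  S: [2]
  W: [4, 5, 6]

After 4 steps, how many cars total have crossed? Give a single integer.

Step 1 [NS]: N:car1-GO,E:wait,S:car2-GO,W:wait | queues: N=1 E=1 S=0 W=3
Step 2 [NS]: N:car7-GO,E:wait,S:empty,W:wait | queues: N=0 E=1 S=0 W=3
Step 3 [NS]: N:empty,E:wait,S:empty,W:wait | queues: N=0 E=1 S=0 W=3
Step 4 [NS]: N:empty,E:wait,S:empty,W:wait | queues: N=0 E=1 S=0 W=3
Cars crossed by step 4: 3

Answer: 3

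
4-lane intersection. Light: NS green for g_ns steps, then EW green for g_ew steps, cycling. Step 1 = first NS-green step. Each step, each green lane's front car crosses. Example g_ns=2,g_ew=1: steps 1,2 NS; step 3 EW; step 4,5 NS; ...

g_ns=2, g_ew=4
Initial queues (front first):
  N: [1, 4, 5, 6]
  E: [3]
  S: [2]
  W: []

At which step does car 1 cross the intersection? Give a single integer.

Step 1 [NS]: N:car1-GO,E:wait,S:car2-GO,W:wait | queues: N=3 E=1 S=0 W=0
Step 2 [NS]: N:car4-GO,E:wait,S:empty,W:wait | queues: N=2 E=1 S=0 W=0
Step 3 [EW]: N:wait,E:car3-GO,S:wait,W:empty | queues: N=2 E=0 S=0 W=0
Step 4 [EW]: N:wait,E:empty,S:wait,W:empty | queues: N=2 E=0 S=0 W=0
Step 5 [EW]: N:wait,E:empty,S:wait,W:empty | queues: N=2 E=0 S=0 W=0
Step 6 [EW]: N:wait,E:empty,S:wait,W:empty | queues: N=2 E=0 S=0 W=0
Step 7 [NS]: N:car5-GO,E:wait,S:empty,W:wait | queues: N=1 E=0 S=0 W=0
Step 8 [NS]: N:car6-GO,E:wait,S:empty,W:wait | queues: N=0 E=0 S=0 W=0
Car 1 crosses at step 1

1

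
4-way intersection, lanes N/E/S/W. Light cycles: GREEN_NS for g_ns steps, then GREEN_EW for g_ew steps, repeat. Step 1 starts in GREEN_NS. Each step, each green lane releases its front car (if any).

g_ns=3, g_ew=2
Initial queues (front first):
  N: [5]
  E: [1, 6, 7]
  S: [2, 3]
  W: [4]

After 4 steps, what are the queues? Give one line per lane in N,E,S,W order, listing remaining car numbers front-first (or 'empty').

Step 1 [NS]: N:car5-GO,E:wait,S:car2-GO,W:wait | queues: N=0 E=3 S=1 W=1
Step 2 [NS]: N:empty,E:wait,S:car3-GO,W:wait | queues: N=0 E=3 S=0 W=1
Step 3 [NS]: N:empty,E:wait,S:empty,W:wait | queues: N=0 E=3 S=0 W=1
Step 4 [EW]: N:wait,E:car1-GO,S:wait,W:car4-GO | queues: N=0 E=2 S=0 W=0

N: empty
E: 6 7
S: empty
W: empty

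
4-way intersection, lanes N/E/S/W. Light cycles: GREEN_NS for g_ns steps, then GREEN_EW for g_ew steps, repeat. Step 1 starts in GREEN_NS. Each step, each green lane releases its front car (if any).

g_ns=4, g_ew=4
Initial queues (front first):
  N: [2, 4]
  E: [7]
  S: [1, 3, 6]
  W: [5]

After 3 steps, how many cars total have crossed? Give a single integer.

Step 1 [NS]: N:car2-GO,E:wait,S:car1-GO,W:wait | queues: N=1 E=1 S=2 W=1
Step 2 [NS]: N:car4-GO,E:wait,S:car3-GO,W:wait | queues: N=0 E=1 S=1 W=1
Step 3 [NS]: N:empty,E:wait,S:car6-GO,W:wait | queues: N=0 E=1 S=0 W=1
Cars crossed by step 3: 5

Answer: 5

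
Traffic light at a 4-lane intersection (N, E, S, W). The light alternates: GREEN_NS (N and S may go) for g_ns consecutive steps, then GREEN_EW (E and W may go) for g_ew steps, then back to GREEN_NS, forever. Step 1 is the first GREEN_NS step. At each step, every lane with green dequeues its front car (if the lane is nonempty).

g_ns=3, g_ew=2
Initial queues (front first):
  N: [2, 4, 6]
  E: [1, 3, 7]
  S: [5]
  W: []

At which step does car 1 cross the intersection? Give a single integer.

Step 1 [NS]: N:car2-GO,E:wait,S:car5-GO,W:wait | queues: N=2 E=3 S=0 W=0
Step 2 [NS]: N:car4-GO,E:wait,S:empty,W:wait | queues: N=1 E=3 S=0 W=0
Step 3 [NS]: N:car6-GO,E:wait,S:empty,W:wait | queues: N=0 E=3 S=0 W=0
Step 4 [EW]: N:wait,E:car1-GO,S:wait,W:empty | queues: N=0 E=2 S=0 W=0
Step 5 [EW]: N:wait,E:car3-GO,S:wait,W:empty | queues: N=0 E=1 S=0 W=0
Step 6 [NS]: N:empty,E:wait,S:empty,W:wait | queues: N=0 E=1 S=0 W=0
Step 7 [NS]: N:empty,E:wait,S:empty,W:wait | queues: N=0 E=1 S=0 W=0
Step 8 [NS]: N:empty,E:wait,S:empty,W:wait | queues: N=0 E=1 S=0 W=0
Step 9 [EW]: N:wait,E:car7-GO,S:wait,W:empty | queues: N=0 E=0 S=0 W=0
Car 1 crosses at step 4

4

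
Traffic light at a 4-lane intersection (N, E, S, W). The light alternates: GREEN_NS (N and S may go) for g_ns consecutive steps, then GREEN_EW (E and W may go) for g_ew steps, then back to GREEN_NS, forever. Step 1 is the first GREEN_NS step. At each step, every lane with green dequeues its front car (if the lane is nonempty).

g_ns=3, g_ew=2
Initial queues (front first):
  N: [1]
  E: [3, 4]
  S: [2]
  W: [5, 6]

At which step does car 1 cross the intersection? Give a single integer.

Step 1 [NS]: N:car1-GO,E:wait,S:car2-GO,W:wait | queues: N=0 E=2 S=0 W=2
Step 2 [NS]: N:empty,E:wait,S:empty,W:wait | queues: N=0 E=2 S=0 W=2
Step 3 [NS]: N:empty,E:wait,S:empty,W:wait | queues: N=0 E=2 S=0 W=2
Step 4 [EW]: N:wait,E:car3-GO,S:wait,W:car5-GO | queues: N=0 E=1 S=0 W=1
Step 5 [EW]: N:wait,E:car4-GO,S:wait,W:car6-GO | queues: N=0 E=0 S=0 W=0
Car 1 crosses at step 1

1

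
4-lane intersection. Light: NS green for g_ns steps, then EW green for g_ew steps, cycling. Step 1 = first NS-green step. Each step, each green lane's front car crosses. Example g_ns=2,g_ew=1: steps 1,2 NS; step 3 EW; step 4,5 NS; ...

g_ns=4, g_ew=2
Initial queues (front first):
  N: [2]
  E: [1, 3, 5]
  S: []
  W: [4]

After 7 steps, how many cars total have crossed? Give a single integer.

Answer: 4

Derivation:
Step 1 [NS]: N:car2-GO,E:wait,S:empty,W:wait | queues: N=0 E=3 S=0 W=1
Step 2 [NS]: N:empty,E:wait,S:empty,W:wait | queues: N=0 E=3 S=0 W=1
Step 3 [NS]: N:empty,E:wait,S:empty,W:wait | queues: N=0 E=3 S=0 W=1
Step 4 [NS]: N:empty,E:wait,S:empty,W:wait | queues: N=0 E=3 S=0 W=1
Step 5 [EW]: N:wait,E:car1-GO,S:wait,W:car4-GO | queues: N=0 E=2 S=0 W=0
Step 6 [EW]: N:wait,E:car3-GO,S:wait,W:empty | queues: N=0 E=1 S=0 W=0
Step 7 [NS]: N:empty,E:wait,S:empty,W:wait | queues: N=0 E=1 S=0 W=0
Cars crossed by step 7: 4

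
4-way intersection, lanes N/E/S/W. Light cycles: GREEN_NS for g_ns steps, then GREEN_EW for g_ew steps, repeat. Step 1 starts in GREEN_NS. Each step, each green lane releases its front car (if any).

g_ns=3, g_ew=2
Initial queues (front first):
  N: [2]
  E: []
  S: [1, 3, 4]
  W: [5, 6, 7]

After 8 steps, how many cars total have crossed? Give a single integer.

Answer: 6

Derivation:
Step 1 [NS]: N:car2-GO,E:wait,S:car1-GO,W:wait | queues: N=0 E=0 S=2 W=3
Step 2 [NS]: N:empty,E:wait,S:car3-GO,W:wait | queues: N=0 E=0 S=1 W=3
Step 3 [NS]: N:empty,E:wait,S:car4-GO,W:wait | queues: N=0 E=0 S=0 W=3
Step 4 [EW]: N:wait,E:empty,S:wait,W:car5-GO | queues: N=0 E=0 S=0 W=2
Step 5 [EW]: N:wait,E:empty,S:wait,W:car6-GO | queues: N=0 E=0 S=0 W=1
Step 6 [NS]: N:empty,E:wait,S:empty,W:wait | queues: N=0 E=0 S=0 W=1
Step 7 [NS]: N:empty,E:wait,S:empty,W:wait | queues: N=0 E=0 S=0 W=1
Step 8 [NS]: N:empty,E:wait,S:empty,W:wait | queues: N=0 E=0 S=0 W=1
Cars crossed by step 8: 6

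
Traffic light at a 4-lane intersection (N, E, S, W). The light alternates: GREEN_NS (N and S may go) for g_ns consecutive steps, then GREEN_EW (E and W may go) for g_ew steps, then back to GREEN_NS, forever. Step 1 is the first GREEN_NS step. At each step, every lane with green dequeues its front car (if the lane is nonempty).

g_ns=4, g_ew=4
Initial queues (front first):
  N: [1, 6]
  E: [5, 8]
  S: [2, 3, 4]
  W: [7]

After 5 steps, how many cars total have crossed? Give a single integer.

Answer: 7

Derivation:
Step 1 [NS]: N:car1-GO,E:wait,S:car2-GO,W:wait | queues: N=1 E=2 S=2 W=1
Step 2 [NS]: N:car6-GO,E:wait,S:car3-GO,W:wait | queues: N=0 E=2 S=1 W=1
Step 3 [NS]: N:empty,E:wait,S:car4-GO,W:wait | queues: N=0 E=2 S=0 W=1
Step 4 [NS]: N:empty,E:wait,S:empty,W:wait | queues: N=0 E=2 S=0 W=1
Step 5 [EW]: N:wait,E:car5-GO,S:wait,W:car7-GO | queues: N=0 E=1 S=0 W=0
Cars crossed by step 5: 7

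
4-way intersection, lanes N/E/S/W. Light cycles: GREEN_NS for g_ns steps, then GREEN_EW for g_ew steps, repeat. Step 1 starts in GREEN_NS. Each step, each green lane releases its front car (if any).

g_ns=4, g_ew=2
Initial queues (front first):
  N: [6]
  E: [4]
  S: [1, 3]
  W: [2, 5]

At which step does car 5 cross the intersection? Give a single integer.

Step 1 [NS]: N:car6-GO,E:wait,S:car1-GO,W:wait | queues: N=0 E=1 S=1 W=2
Step 2 [NS]: N:empty,E:wait,S:car3-GO,W:wait | queues: N=0 E=1 S=0 W=2
Step 3 [NS]: N:empty,E:wait,S:empty,W:wait | queues: N=0 E=1 S=0 W=2
Step 4 [NS]: N:empty,E:wait,S:empty,W:wait | queues: N=0 E=1 S=0 W=2
Step 5 [EW]: N:wait,E:car4-GO,S:wait,W:car2-GO | queues: N=0 E=0 S=0 W=1
Step 6 [EW]: N:wait,E:empty,S:wait,W:car5-GO | queues: N=0 E=0 S=0 W=0
Car 5 crosses at step 6

6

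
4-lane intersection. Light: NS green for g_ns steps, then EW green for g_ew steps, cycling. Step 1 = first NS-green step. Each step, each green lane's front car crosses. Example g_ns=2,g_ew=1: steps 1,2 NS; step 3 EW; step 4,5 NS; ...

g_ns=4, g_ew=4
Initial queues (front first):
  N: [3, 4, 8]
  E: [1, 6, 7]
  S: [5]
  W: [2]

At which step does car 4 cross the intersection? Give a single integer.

Step 1 [NS]: N:car3-GO,E:wait,S:car5-GO,W:wait | queues: N=2 E=3 S=0 W=1
Step 2 [NS]: N:car4-GO,E:wait,S:empty,W:wait | queues: N=1 E=3 S=0 W=1
Step 3 [NS]: N:car8-GO,E:wait,S:empty,W:wait | queues: N=0 E=3 S=0 W=1
Step 4 [NS]: N:empty,E:wait,S:empty,W:wait | queues: N=0 E=3 S=0 W=1
Step 5 [EW]: N:wait,E:car1-GO,S:wait,W:car2-GO | queues: N=0 E=2 S=0 W=0
Step 6 [EW]: N:wait,E:car6-GO,S:wait,W:empty | queues: N=0 E=1 S=0 W=0
Step 7 [EW]: N:wait,E:car7-GO,S:wait,W:empty | queues: N=0 E=0 S=0 W=0
Car 4 crosses at step 2

2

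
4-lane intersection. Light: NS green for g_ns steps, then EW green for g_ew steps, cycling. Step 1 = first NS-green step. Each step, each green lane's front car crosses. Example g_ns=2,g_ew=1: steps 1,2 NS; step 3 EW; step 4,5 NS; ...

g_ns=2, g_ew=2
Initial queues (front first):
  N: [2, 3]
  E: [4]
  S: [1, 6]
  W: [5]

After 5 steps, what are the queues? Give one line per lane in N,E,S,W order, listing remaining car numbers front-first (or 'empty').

Step 1 [NS]: N:car2-GO,E:wait,S:car1-GO,W:wait | queues: N=1 E=1 S=1 W=1
Step 2 [NS]: N:car3-GO,E:wait,S:car6-GO,W:wait | queues: N=0 E=1 S=0 W=1
Step 3 [EW]: N:wait,E:car4-GO,S:wait,W:car5-GO | queues: N=0 E=0 S=0 W=0

N: empty
E: empty
S: empty
W: empty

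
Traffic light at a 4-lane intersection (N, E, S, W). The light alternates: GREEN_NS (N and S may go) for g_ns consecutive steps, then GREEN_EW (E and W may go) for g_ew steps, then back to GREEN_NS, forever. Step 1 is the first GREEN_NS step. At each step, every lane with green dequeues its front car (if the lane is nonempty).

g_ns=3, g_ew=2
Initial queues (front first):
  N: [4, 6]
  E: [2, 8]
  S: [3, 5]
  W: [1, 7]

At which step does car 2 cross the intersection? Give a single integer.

Step 1 [NS]: N:car4-GO,E:wait,S:car3-GO,W:wait | queues: N=1 E=2 S=1 W=2
Step 2 [NS]: N:car6-GO,E:wait,S:car5-GO,W:wait | queues: N=0 E=2 S=0 W=2
Step 3 [NS]: N:empty,E:wait,S:empty,W:wait | queues: N=0 E=2 S=0 W=2
Step 4 [EW]: N:wait,E:car2-GO,S:wait,W:car1-GO | queues: N=0 E=1 S=0 W=1
Step 5 [EW]: N:wait,E:car8-GO,S:wait,W:car7-GO | queues: N=0 E=0 S=0 W=0
Car 2 crosses at step 4

4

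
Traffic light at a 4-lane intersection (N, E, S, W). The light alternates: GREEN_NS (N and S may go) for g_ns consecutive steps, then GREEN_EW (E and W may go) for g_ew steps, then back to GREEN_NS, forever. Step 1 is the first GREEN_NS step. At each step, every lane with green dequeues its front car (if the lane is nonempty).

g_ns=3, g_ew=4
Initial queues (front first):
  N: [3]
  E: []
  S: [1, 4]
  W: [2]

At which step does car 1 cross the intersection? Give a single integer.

Step 1 [NS]: N:car3-GO,E:wait,S:car1-GO,W:wait | queues: N=0 E=0 S=1 W=1
Step 2 [NS]: N:empty,E:wait,S:car4-GO,W:wait | queues: N=0 E=0 S=0 W=1
Step 3 [NS]: N:empty,E:wait,S:empty,W:wait | queues: N=0 E=0 S=0 W=1
Step 4 [EW]: N:wait,E:empty,S:wait,W:car2-GO | queues: N=0 E=0 S=0 W=0
Car 1 crosses at step 1

1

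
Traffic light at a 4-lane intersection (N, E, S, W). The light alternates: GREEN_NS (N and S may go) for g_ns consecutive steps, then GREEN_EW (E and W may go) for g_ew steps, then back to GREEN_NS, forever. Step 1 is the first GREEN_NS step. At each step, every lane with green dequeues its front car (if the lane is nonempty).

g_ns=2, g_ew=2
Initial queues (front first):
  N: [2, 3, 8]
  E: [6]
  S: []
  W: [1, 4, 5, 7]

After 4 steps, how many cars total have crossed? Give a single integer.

Step 1 [NS]: N:car2-GO,E:wait,S:empty,W:wait | queues: N=2 E=1 S=0 W=4
Step 2 [NS]: N:car3-GO,E:wait,S:empty,W:wait | queues: N=1 E=1 S=0 W=4
Step 3 [EW]: N:wait,E:car6-GO,S:wait,W:car1-GO | queues: N=1 E=0 S=0 W=3
Step 4 [EW]: N:wait,E:empty,S:wait,W:car4-GO | queues: N=1 E=0 S=0 W=2
Cars crossed by step 4: 5

Answer: 5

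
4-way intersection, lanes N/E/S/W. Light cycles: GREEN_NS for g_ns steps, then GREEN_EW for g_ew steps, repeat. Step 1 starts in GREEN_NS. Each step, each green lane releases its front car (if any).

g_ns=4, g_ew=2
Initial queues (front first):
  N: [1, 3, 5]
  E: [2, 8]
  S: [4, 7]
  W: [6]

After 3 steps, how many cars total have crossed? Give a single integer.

Answer: 5

Derivation:
Step 1 [NS]: N:car1-GO,E:wait,S:car4-GO,W:wait | queues: N=2 E=2 S=1 W=1
Step 2 [NS]: N:car3-GO,E:wait,S:car7-GO,W:wait | queues: N=1 E=2 S=0 W=1
Step 3 [NS]: N:car5-GO,E:wait,S:empty,W:wait | queues: N=0 E=2 S=0 W=1
Cars crossed by step 3: 5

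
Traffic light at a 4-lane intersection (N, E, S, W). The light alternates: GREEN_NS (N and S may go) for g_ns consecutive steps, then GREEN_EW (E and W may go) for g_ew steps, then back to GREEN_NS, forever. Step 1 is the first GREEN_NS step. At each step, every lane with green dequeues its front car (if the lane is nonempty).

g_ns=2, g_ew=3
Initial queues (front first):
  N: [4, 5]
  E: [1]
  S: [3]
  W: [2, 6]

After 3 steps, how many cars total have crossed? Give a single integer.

Step 1 [NS]: N:car4-GO,E:wait,S:car3-GO,W:wait | queues: N=1 E=1 S=0 W=2
Step 2 [NS]: N:car5-GO,E:wait,S:empty,W:wait | queues: N=0 E=1 S=0 W=2
Step 3 [EW]: N:wait,E:car1-GO,S:wait,W:car2-GO | queues: N=0 E=0 S=0 W=1
Cars crossed by step 3: 5

Answer: 5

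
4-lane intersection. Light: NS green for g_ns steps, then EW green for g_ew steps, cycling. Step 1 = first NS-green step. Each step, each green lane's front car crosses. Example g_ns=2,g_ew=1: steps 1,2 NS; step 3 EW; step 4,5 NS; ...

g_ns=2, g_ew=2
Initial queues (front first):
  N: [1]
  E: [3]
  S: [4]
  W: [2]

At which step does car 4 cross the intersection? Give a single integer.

Step 1 [NS]: N:car1-GO,E:wait,S:car4-GO,W:wait | queues: N=0 E=1 S=0 W=1
Step 2 [NS]: N:empty,E:wait,S:empty,W:wait | queues: N=0 E=1 S=0 W=1
Step 3 [EW]: N:wait,E:car3-GO,S:wait,W:car2-GO | queues: N=0 E=0 S=0 W=0
Car 4 crosses at step 1

1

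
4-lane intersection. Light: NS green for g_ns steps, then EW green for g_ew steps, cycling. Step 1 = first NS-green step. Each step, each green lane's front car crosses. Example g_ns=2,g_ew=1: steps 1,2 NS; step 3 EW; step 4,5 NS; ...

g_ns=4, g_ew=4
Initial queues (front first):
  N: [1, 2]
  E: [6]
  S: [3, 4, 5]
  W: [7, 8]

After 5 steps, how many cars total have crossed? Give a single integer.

Step 1 [NS]: N:car1-GO,E:wait,S:car3-GO,W:wait | queues: N=1 E=1 S=2 W=2
Step 2 [NS]: N:car2-GO,E:wait,S:car4-GO,W:wait | queues: N=0 E=1 S=1 W=2
Step 3 [NS]: N:empty,E:wait,S:car5-GO,W:wait | queues: N=0 E=1 S=0 W=2
Step 4 [NS]: N:empty,E:wait,S:empty,W:wait | queues: N=0 E=1 S=0 W=2
Step 5 [EW]: N:wait,E:car6-GO,S:wait,W:car7-GO | queues: N=0 E=0 S=0 W=1
Cars crossed by step 5: 7

Answer: 7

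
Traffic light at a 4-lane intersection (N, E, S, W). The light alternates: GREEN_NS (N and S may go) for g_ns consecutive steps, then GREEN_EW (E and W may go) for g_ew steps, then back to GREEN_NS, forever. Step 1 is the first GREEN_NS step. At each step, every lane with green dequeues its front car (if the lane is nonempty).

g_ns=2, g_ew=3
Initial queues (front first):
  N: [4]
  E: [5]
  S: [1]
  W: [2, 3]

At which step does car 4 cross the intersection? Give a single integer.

Step 1 [NS]: N:car4-GO,E:wait,S:car1-GO,W:wait | queues: N=0 E=1 S=0 W=2
Step 2 [NS]: N:empty,E:wait,S:empty,W:wait | queues: N=0 E=1 S=0 W=2
Step 3 [EW]: N:wait,E:car5-GO,S:wait,W:car2-GO | queues: N=0 E=0 S=0 W=1
Step 4 [EW]: N:wait,E:empty,S:wait,W:car3-GO | queues: N=0 E=0 S=0 W=0
Car 4 crosses at step 1

1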